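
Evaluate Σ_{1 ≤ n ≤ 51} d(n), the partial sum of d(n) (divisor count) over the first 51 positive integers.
Σ_{n ≤ 51} d(n) = 211

Compute d(n) for each 1 ≤ n ≤ 51: d(1) = 1, d(2) = 2, d(3) = 2, d(4) = 3, d(5) = 2, d(6) = 4, d(7) = 2, d(8) = 4, d(9) = 3, d(10) = 4, d(11) = 2, d(12) = 6, d(13) = 2, d(14) = 4, d(15) = 4, d(16) = 5, d(17) = 2, d(18) = 6, d(19) = 2, d(20) = 6, d(21) = 4, d(22) = 4, d(23) = 2, d(24) = 8, d(25) = 3, d(26) = 4, d(27) = 4, d(28) = 6, d(29) = 2, d(30) = 8, d(31) = 2, d(32) = 6, d(33) = 4, d(34) = 4, d(35) = 4, d(36) = 9, d(37) = 2, d(38) = 4, d(39) = 4, d(40) = 8, d(41) = 2, d(42) = 8, d(43) = 2, d(44) = 6, d(45) = 6, d(46) = 4, d(47) = 2, d(48) = 10, d(49) = 3, d(50) = 6, d(51) = 4. Summing all 51 values: 211. (Dirichlet's divisor formula: Σ_{n ≤ x} d(n) = x ln(x) + (2γ − 1) x + O(√x). For x = 51, the asymptotic estimate is ≈ 208.40.)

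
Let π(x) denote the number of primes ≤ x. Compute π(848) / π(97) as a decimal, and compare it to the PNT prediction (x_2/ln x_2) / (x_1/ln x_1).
π(848)/π(97) = 146/25 ≈ 5.8400;  PNT prediction ≈ 5.9312.

π(97) = 25 and π(848) = 146, so π(848)/π(97) ≈ 5.8400. The PNT-predicted ratio is (848/ln(848)) / (97/ln(97)) ≈ 5.9312. The two agree to within a few percent, as expected.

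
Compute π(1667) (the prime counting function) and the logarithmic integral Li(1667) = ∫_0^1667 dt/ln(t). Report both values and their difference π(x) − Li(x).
π(1667) = 262;  Li(1667) ≈ 270.48;  π(x) − Li(x) ≈ -8.48.

Direct count of primes ≤ 1667 gives π(1667) = 262. Numerical evaluation of the logarithmic integral gives Li(1667) ≈ 270.48. The difference π(x) − Li(x) ≈ -8.48 is typically negative for small/moderate x (Li(x) overestimates), though Littlewood's theorem shows this sign changes infinitely often.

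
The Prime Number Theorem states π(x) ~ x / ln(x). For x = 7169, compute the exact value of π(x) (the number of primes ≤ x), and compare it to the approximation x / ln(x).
π(7169) = 916;  x/ln(x) ≈ 807.55;  relative error ≈ 11.84%.

Directly count primes up to 7169: π(7169) = 916. The PNT approximation gives 7169/ln(7169) ≈ 7169/8.87752 ≈ 807.55. Relative error (π(x) − x/ln(x)) / π(x) ≈ 11.84%; the approximation is known to undercount slightly (Li(x) is a better estimate).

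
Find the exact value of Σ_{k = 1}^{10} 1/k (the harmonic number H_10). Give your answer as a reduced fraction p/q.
H_10 = 7381/2520

Direct summation: H_10 = 1 + 1/2 + ... + 1/10. The least common denominator is lcm(1, ..., 10) = 2520; over this denominator the numerator is 2520 + 1260 + 840 + 630 + 504 + 420 + 360 + 315 + 280 + 252 = 7381, so H_10 = 7381/2520 (already in lowest terms) ≈ 2.92897. (The PNT-adjacent estimate ln(10) + γ ≈ 2.87980 matches within O(1/n).)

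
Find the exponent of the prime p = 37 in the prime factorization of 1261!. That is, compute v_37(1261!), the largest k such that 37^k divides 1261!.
v_37(1261!) = 34

Legendre's formula: v_p(n!) = Σ_{k ≥ 1} ⌊n / p^k⌋. For p = 37, n = 1261, the terms are:
  ⌊1261/37^1⌋ = ⌊1261/37⌋ = 34
(the next term ⌊1261/37^2⌋ = 0, terminating the sum). Summing: v_37(1261!) = 34 = 34.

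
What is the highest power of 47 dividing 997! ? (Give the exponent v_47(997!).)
v_47(997!) = 21

Legendre's formula: v_p(n!) = Σ_{k ≥ 1} ⌊n / p^k⌋. For p = 47, n = 997, the terms are:
  ⌊997/47^1⌋ = ⌊997/47⌋ = 21
(the next term ⌊997/47^2⌋ = 0, terminating the sum). Summing: v_47(997!) = 21 = 21.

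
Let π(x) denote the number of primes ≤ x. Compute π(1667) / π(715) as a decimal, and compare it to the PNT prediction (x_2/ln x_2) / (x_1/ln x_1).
π(1667)/π(715) = 262/127 ≈ 2.0630;  PNT prediction ≈ 2.0654.

π(715) = 127 and π(1667) = 262, so π(1667)/π(715) ≈ 2.0630. The PNT-predicted ratio is (1667/ln(1667)) / (715/ln(715)) ≈ 2.0654. The two agree to within a few percent, as expected.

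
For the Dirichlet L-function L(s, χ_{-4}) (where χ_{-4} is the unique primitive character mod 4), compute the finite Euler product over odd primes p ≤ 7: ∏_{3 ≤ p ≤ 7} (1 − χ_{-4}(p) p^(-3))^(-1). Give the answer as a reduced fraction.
∏ = 165375/170624

The odd primes p ≤ 7 are [3, 5, 7]. For each, χ(p) = 1 if p ≡ 1 mod 4, χ(p) = −1 if p ≡ 3 mod 4. Taking (1 − χ(p)/p^3)^(-1) = p^3/(p^3 − χ(p)): (1 − (-1)/3^3)^(-1) · (1 − (1)/5^3)^(-1) · (1 − (-1)/7^3)^(-1) = 165375/170624.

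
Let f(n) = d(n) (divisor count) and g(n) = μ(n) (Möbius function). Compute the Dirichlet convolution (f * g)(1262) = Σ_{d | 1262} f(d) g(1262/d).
(d * μ)(1262) = 1

Divisors of 1262: [1, 2, 631, 1262]. For each d | 1262:
  d = 1: d(1) · μ(1262/1) = 1 · 1 = 1
  d = 2: d(2) · μ(1262/2) = 2 · -1 = -2
  d = 631: d(631) · μ(1262/631) = 2 · -1 = -2
  d = 1262: d(1262) · μ(1262/1262) = 4 · 1 = 4
Summing: (d * μ)(1262) = 1 + -2 + -2 + 4 = 1.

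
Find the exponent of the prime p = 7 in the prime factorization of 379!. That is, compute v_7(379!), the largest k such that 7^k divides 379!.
v_7(379!) = 62

Legendre's formula: v_p(n!) = Σ_{k ≥ 1} ⌊n / p^k⌋. For p = 7, n = 379, the terms are:
  ⌊379/7^1⌋ = ⌊379/7⌋ = 54
  ⌊379/7^2⌋ = ⌊379/49⌋ = 7
  ⌊379/7^3⌋ = ⌊379/343⌋ = 1
(the next term ⌊379/7^4⌋ = 0, terminating the sum). Summing: v_7(379!) = 54 + 7 + 1 = 62.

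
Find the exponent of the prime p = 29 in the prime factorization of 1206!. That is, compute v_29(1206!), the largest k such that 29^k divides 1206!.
v_29(1206!) = 42

Legendre's formula: v_p(n!) = Σ_{k ≥ 1} ⌊n / p^k⌋. For p = 29, n = 1206, the terms are:
  ⌊1206/29^1⌋ = ⌊1206/29⌋ = 41
  ⌊1206/29^2⌋ = ⌊1206/841⌋ = 1
(the next term ⌊1206/29^3⌋ = 0, terminating the sum). Summing: v_29(1206!) = 41 + 1 = 42.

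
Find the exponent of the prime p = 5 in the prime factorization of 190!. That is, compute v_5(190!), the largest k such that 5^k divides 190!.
v_5(190!) = 46

Legendre's formula: v_p(n!) = Σ_{k ≥ 1} ⌊n / p^k⌋. For p = 5, n = 190, the terms are:
  ⌊190/5^1⌋ = ⌊190/5⌋ = 38
  ⌊190/5^2⌋ = ⌊190/25⌋ = 7
  ⌊190/5^3⌋ = ⌊190/125⌋ = 1
(the next term ⌊190/5^4⌋ = 0, terminating the sum). Summing: v_5(190!) = 38 + 7 + 1 = 46.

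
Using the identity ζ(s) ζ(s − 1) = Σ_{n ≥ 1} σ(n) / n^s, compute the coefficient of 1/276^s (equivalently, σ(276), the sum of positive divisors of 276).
σ(276) = 672

In the product (Σ m^0/m^s)(Σ k / k^s) = Σ (Σ_{d | n} d) / n^s, the coefficient of 1/n^s is σ(n) = Σ_{d | n} d. For n = 276, divisors are [1, 2, 3, 4, 6, 12, 23, 46, 69, 92, 138, 276]; summing: σ(276) = 672.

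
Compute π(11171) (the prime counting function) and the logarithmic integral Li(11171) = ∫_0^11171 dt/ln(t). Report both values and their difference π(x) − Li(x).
π(11171) = 1353;  Li(11171) ≈ 1372.50;  π(x) − Li(x) ≈ -19.50.

Direct count of primes ≤ 11171 gives π(11171) = 1353. Numerical evaluation of the logarithmic integral gives Li(11171) ≈ 1372.50. The difference π(x) − Li(x) ≈ -19.50 is typically negative for small/moderate x (Li(x) overestimates), though Littlewood's theorem shows this sign changes infinitely often.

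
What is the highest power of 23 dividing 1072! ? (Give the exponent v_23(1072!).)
v_23(1072!) = 48

Legendre's formula: v_p(n!) = Σ_{k ≥ 1} ⌊n / p^k⌋. For p = 23, n = 1072, the terms are:
  ⌊1072/23^1⌋ = ⌊1072/23⌋ = 46
  ⌊1072/23^2⌋ = ⌊1072/529⌋ = 2
(the next term ⌊1072/23^3⌋ = 0, terminating the sum). Summing: v_23(1072!) = 46 + 2 = 48.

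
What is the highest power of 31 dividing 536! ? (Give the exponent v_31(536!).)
v_31(536!) = 17

Legendre's formula: v_p(n!) = Σ_{k ≥ 1} ⌊n / p^k⌋. For p = 31, n = 536, the terms are:
  ⌊536/31^1⌋ = ⌊536/31⌋ = 17
(the next term ⌊536/31^2⌋ = 0, terminating the sum). Summing: v_31(536!) = 17 = 17.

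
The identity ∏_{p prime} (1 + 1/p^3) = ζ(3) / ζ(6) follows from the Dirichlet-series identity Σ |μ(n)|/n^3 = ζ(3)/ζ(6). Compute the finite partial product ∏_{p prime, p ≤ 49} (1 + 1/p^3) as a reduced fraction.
∏ = 8015182591485824614015950466842624/6783810016842653083409665472454505

The primes p ≤ 49 are [2, 3, 5, 7, 11, 13, 17, 19, 23, 29, 31, 37, 41, 43, 47]. For each, (1 + 1/p^3) = (p^3 + 1)/p^3. Multiplying these fractions over p ∈ [2, 3, 5, 7, 11, 13, 17, 19, 23, 29, 31, 37, 41, 43, 47] gives 8015182591485824614015950466842624/6783810016842653083409665472454505. (In the limit P → ∞ this tends to ζ(3)/ζ(6).)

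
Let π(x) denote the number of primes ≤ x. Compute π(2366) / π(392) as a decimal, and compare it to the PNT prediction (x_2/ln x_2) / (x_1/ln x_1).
π(2366)/π(392) = 350/77 ≈ 4.5455;  PNT prediction ≈ 4.6391.

π(392) = 77 and π(2366) = 350, so π(2366)/π(392) ≈ 4.5455. The PNT-predicted ratio is (2366/ln(2366)) / (392/ln(392)) ≈ 4.6391. The two agree to within a few percent, as expected.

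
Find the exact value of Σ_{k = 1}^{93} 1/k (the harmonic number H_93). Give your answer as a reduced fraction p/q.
H_93 = 3676622671662732154792749821908124918261/718766754945489455304472257065075294400

Direct summation: H_93 = 1 + 1/2 + ... + 1/93. The least common denominator is lcm(1, ..., 93) = 718766754945489455304472257065075294400; over this denominator the numerator is 718766754945489455304472257065075294400 + 359383377472744727652236128532537647200 + 239588918315163151768157419021691764800 + 179691688736372363826118064266268823600 + 143753350989097891060894451413015058880 + 119794459157581575884078709510845882400 + 102680964992212779329210322437867899200 + 89845844368186181913059032133134411800 + 79862972771721050589385806340563921600 + 71876675494548945530447225706507529440 + 65342432267771768664042932460461390400 + 59897229578790787942039354755422941200 + 55289750380422265792651712081928868800 + 51340482496106389664605161218933949600 + 47917783663032630353631483804338352960 + 44922922184093090956529516066567205900 + 42280397349734673841439544533239723200 + 39931486385860525294692903170281960800 + 37829829207657339752866960898161857600 + 35938337747274472765223612853253764720 + 34226988330737593109736774145955966400 + 32671216133885884332021466230230695200 + 31250728475890845882803141611525012800 + 29948614789395393971019677377711470600 + 28750670197819578212178890282603011776 + 27644875190211132896325856040964434400 + 26620990923907016863128602113521307200 + 25670241248053194832302580609466974800 + 24785060515361705355326629553968113600 + 23958891831516315176815741902169176480 + 23186024353080305009821685711776622400 + 22461461092046545478264758033283602950 + 21780810755923922888014310820153796800 + 21140198674867336920719772266619861600 + 20536192998442555865842064487573579840 + 19965743192930262647346451585140980400 + 19426128512040255548769520461218251200 + 18914914603828669876433480449080928800 + 18429916793474088597550570693976289600 + 17969168873637236382611806426626882360 + 17530896462085108665962737977196958400 + 17113494165368796554868387072977983200 + 16715505928964871053592378071280820800 + 16335608066942942166010733115115347600 + 15972594554344210117877161268112784320 + 15625364237945422941401570805762506400 + 15292909679691265006478133129044155200 + 14974307394697696985509838688855735300 + 14668709284601825618458617491123985600 + 14375335098909789106089445141301505888 + 14093465783244891280479848177746574400 + 13822437595105566448162928020482217200 + 13561636885763951986876835038963684800 + 13310495461953508431564301056760653600 + 13068486453554353732808586492092278080 + 12835120624026597416151290304733487400 + 12609943069219113250955653632720619200 + 12392530257680852677663314776984056800 + 12182487371957448394991055204492801600 + 11979445915758157588407870951084588240 + 11783061556483433693515938640411070400 + 11593012176540152504910842855888311200 + 11408996110245864369912258048651988800 + 11230730546023272739132379016641801475 + 11057950076084453158530342416385773760 + 10890405377961961444007155410076898400 + 10727862014111782914992123239777243200 + 10570099337433668460359886133309930800 + 10416909491963615294267713870508337600 + 10268096499221277932921032243786789920 + 10123475421767457116964397986832046400 + 9982871596465131323673225792570490200 + 9846119930760129524718798041987332800 + 9713064256020127774384760230609125600 + 9583556732606526070726296760867670592 + 9457457301914334938216740224540464400 + 9334633181110252666291847494351627200 + 9214958396737044298775285346988144800 + 9098313353740372851955345026140193600 + 8984584436818618191305903213313441180 + 8873663641302338954376200704507102400 + 8765448231042554332981368988598479200 + 8659840421029993437403280205603316800 + 8556747082684398277434193536488991600 + 8456079469946934768287908906647944640 + 8357752964482435526796189035640410400 + 8261686838453901785108876517989371200 + 8167804033471471083005366557557673800 + 8076030954443701744994070304101969600 + 7986297277172105058938580634056392160 + 7898535768631752256093101725989838400 + 7812682118972711470700785402881253200 + 7728674784360101669940561903925540800 = 3676622671662732154792749821908124918261, so H_93 = 3676622671662732154792749821908124918261/718766754945489455304472257065075294400 (already in lowest terms) ≈ 5.11518. (The PNT-adjacent estimate ln(93) + γ ≈ 5.10982 matches within O(1/n).)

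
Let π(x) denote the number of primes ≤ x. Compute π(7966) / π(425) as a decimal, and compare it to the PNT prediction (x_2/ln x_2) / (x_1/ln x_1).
π(7966)/π(425) = 1006/82 ≈ 12.2683;  PNT prediction ≈ 12.6281.

π(425) = 82 and π(7966) = 1006, so π(7966)/π(425) ≈ 12.2683. The PNT-predicted ratio is (7966/ln(7966)) / (425/ln(425)) ≈ 12.6281. The two agree to within a few percent, as expected.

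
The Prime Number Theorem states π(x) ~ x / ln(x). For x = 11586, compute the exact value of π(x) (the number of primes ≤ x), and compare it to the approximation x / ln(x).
π(11586) = 1393;  x/ln(x) ≈ 1238.14;  relative error ≈ 11.12%.

Directly count primes up to 11586: π(11586) = 1393. The PNT approximation gives 11586/ln(11586) ≈ 11586/9.35755 ≈ 1238.14. Relative error (π(x) − x/ln(x)) / π(x) ≈ 11.12%; the approximation is known to undercount slightly (Li(x) is a better estimate).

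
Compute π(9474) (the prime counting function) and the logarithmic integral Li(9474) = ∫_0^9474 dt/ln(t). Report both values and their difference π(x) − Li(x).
π(9474) = 1174;  Li(9474) ≈ 1188.86;  π(x) − Li(x) ≈ -14.86.

Direct count of primes ≤ 9474 gives π(9474) = 1174. Numerical evaluation of the logarithmic integral gives Li(9474) ≈ 1188.86. The difference π(x) − Li(x) ≈ -14.86 is typically negative for small/moderate x (Li(x) overestimates), though Littlewood's theorem shows this sign changes infinitely often.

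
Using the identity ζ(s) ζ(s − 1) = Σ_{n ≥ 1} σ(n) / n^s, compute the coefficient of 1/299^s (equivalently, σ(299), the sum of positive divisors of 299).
σ(299) = 336

In the product (Σ m^0/m^s)(Σ k / k^s) = Σ (Σ_{d | n} d) / n^s, the coefficient of 1/n^s is σ(n) = Σ_{d | n} d. For n = 299, divisors are [1, 13, 23, 299]; summing: σ(299) = 336.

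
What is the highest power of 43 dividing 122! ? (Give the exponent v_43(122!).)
v_43(122!) = 2

Legendre's formula: v_p(n!) = Σ_{k ≥ 1} ⌊n / p^k⌋. For p = 43, n = 122, the terms are:
  ⌊122/43^1⌋ = ⌊122/43⌋ = 2
(the next term ⌊122/43^2⌋ = 0, terminating the sum). Summing: v_43(122!) = 2 = 2.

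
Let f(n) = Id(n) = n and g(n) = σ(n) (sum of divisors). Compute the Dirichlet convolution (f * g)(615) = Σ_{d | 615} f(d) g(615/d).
(Id * σ)(615) = 6391

Divisors of 615: [1, 3, 5, 15, 41, 123, 205, 615]. For each d | 615:
  d = 1: Id(1) · σ(615/1) = 1 · 1008 = 1008
  d = 3: Id(3) · σ(615/3) = 3 · 252 = 756
  d = 5: Id(5) · σ(615/5) = 5 · 168 = 840
  d = 15: Id(15) · σ(615/15) = 15 · 42 = 630
  d = 41: Id(41) · σ(615/41) = 41 · 24 = 984
  d = 123: Id(123) · σ(615/123) = 123 · 6 = 738
  d = 205: Id(205) · σ(615/205) = 205 · 4 = 820
  d = 615: Id(615) · σ(615/615) = 615 · 1 = 615
Summing: (Id * σ)(615) = 1008 + 756 + 840 + 630 + 984 + 738 + 820 + 615 = 6391.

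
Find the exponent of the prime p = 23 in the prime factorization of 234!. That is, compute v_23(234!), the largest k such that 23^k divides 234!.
v_23(234!) = 10

Legendre's formula: v_p(n!) = Σ_{k ≥ 1} ⌊n / p^k⌋. For p = 23, n = 234, the terms are:
  ⌊234/23^1⌋ = ⌊234/23⌋ = 10
(the next term ⌊234/23^2⌋ = 0, terminating the sum). Summing: v_23(234!) = 10 = 10.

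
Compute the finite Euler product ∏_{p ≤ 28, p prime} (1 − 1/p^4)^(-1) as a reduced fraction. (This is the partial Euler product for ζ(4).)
∏ = 179711034607426083154393/166042662475294310400000

The primes p ≤ 28 are [2, 3, 5, 7, 11, 13, 17, 19, 23]. For each prime, (1 − 1/p^4)^(-1) = p^4 / (p^4 − 1). The product is (1 − 1/2^4)^(-1), (1 − 1/3^4)^(-1), (1 − 1/5^4)^(-1), (1 − 1/7^4)^(-1), (1 − 1/11^4)^(-1), (1 − 1/13^4)^(-1), (1 − 1/17^4)^(-1), (1 − 1/19^4)^(-1), (1 − 1/23^4)^(-1) = ∏ p^4 / (p^4 − 1) = 179711034607426083154393/166042662475294310400000.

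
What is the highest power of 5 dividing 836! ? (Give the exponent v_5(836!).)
v_5(836!) = 207

Legendre's formula: v_p(n!) = Σ_{k ≥ 1} ⌊n / p^k⌋. For p = 5, n = 836, the terms are:
  ⌊836/5^1⌋ = ⌊836/5⌋ = 167
  ⌊836/5^2⌋ = ⌊836/25⌋ = 33
  ⌊836/5^3⌋ = ⌊836/125⌋ = 6
  ⌊836/5^4⌋ = ⌊836/625⌋ = 1
(the next term ⌊836/5^5⌋ = 0, terminating the sum). Summing: v_5(836!) = 167 + 33 + 6 + 1 = 207.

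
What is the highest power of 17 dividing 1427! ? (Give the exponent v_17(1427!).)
v_17(1427!) = 87

Legendre's formula: v_p(n!) = Σ_{k ≥ 1} ⌊n / p^k⌋. For p = 17, n = 1427, the terms are:
  ⌊1427/17^1⌋ = ⌊1427/17⌋ = 83
  ⌊1427/17^2⌋ = ⌊1427/289⌋ = 4
(the next term ⌊1427/17^3⌋ = 0, terminating the sum). Summing: v_17(1427!) = 83 + 4 = 87.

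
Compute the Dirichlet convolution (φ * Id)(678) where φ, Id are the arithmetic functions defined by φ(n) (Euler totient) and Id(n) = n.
(φ * Id)(678) = 3375

Divisors of 678: [1, 2, 3, 6, 113, 226, 339, 678]. For each d | 678:
  d = 1: φ(1) · Id(678/1) = 1 · 678 = 678
  d = 2: φ(2) · Id(678/2) = 1 · 339 = 339
  d = 3: φ(3) · Id(678/3) = 2 · 226 = 452
  d = 6: φ(6) · Id(678/6) = 2 · 113 = 226
  d = 113: φ(113) · Id(678/113) = 112 · 6 = 672
  d = 226: φ(226) · Id(678/226) = 112 · 3 = 336
  d = 339: φ(339) · Id(678/339) = 224 · 2 = 448
  d = 678: φ(678) · Id(678/678) = 224 · 1 = 224
Summing: (φ * Id)(678) = 678 + 339 + 452 + 226 + 672 + 336 + 448 + 224 = 3375.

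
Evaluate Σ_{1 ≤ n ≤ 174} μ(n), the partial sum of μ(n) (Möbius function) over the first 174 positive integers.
Σ_{n ≤ 174} μ(n) = -4

Compute μ(n) for each 1 ≤ n ≤ 174: μ(1) = 1, μ(2) = -1, μ(3) = -1, μ(4) = 0, μ(5) = -1, μ(6) = 1, μ(7) = -1, μ(8) = 0, μ(9) = 0, μ(10) = 1, μ(11) = -1, μ(12) = 0, μ(13) = -1, μ(14) = 1, μ(15) = 1, μ(16) = 0, μ(17) = -1, μ(18) = 0, μ(19) = -1, μ(20) = 0, μ(21) = 1, μ(22) = 1, μ(23) = -1, μ(24) = 0, μ(25) = 0, μ(26) = 1, μ(27) = 0, μ(28) = 0, μ(29) = -1, μ(30) = -1, μ(31) = -1, μ(32) = 0, μ(33) = 1, μ(34) = 1, μ(35) = 1, μ(36) = 0, μ(37) = -1, μ(38) = 1, μ(39) = 1, μ(40) = 0, μ(41) = -1, μ(42) = -1, μ(43) = -1, μ(44) = 0, μ(45) = 0, μ(46) = 1, μ(47) = -1, μ(48) = 0, μ(49) = 0, μ(50) = 0, μ(51) = 1, μ(52) = 0, μ(53) = -1, μ(54) = 0, μ(55) = 1, μ(56) = 0, μ(57) = 1, μ(58) = 1, μ(59) = -1, μ(60) = 0, μ(61) = -1, μ(62) = 1, μ(63) = 0, μ(64) = 0, μ(65) = 1, μ(66) = -1, μ(67) = -1, μ(68) = 0, μ(69) = 1, μ(70) = -1, μ(71) = -1, μ(72) = 0, μ(73) = -1, μ(74) = 1, μ(75) = 0, μ(76) = 0, μ(77) = 1, μ(78) = -1, μ(79) = -1, μ(80) = 0, μ(81) = 0, μ(82) = 1, μ(83) = -1, μ(84) = 0, μ(85) = 1, μ(86) = 1, μ(87) = 1, μ(88) = 0, μ(89) = -1, μ(90) = 0, μ(91) = 1, μ(92) = 0, μ(93) = 1, μ(94) = 1, μ(95) = 1, μ(96) = 0, μ(97) = -1, μ(98) = 0, μ(99) = 0, μ(100) = 0, μ(101) = -1, μ(102) = -1, μ(103) = -1, μ(104) = 0, μ(105) = -1, μ(106) = 1, μ(107) = -1, μ(108) = 0, μ(109) = -1, μ(110) = -1, μ(111) = 1, μ(112) = 0, μ(113) = -1, μ(114) = -1, μ(115) = 1, μ(116) = 0, μ(117) = 0, μ(118) = 1, μ(119) = 1, μ(120) = 0, μ(121) = 0, μ(122) = 1, μ(123) = 1, μ(124) = 0, μ(125) = 0, μ(126) = 0, μ(127) = -1, μ(128) = 0, μ(129) = 1, μ(130) = -1, μ(131) = -1, μ(132) = 0, μ(133) = 1, μ(134) = 1, μ(135) = 0, μ(136) = 0, μ(137) = -1, μ(138) = -1, μ(139) = -1, μ(140) = 0, μ(141) = 1, μ(142) = 1, μ(143) = 1, μ(144) = 0, μ(145) = 1, μ(146) = 1, μ(147) = 0, μ(148) = 0, μ(149) = -1, μ(150) = 0, μ(151) = -1, μ(152) = 0, μ(153) = 0, μ(154) = -1, μ(155) = 1, μ(156) = 0, μ(157) = -1, μ(158) = 1, μ(159) = 1, μ(160) = 0, μ(161) = 1, μ(162) = 0, μ(163) = -1, μ(164) = 0, μ(165) = -1, μ(166) = 1, μ(167) = -1, μ(168) = 0, μ(169) = 0, μ(170) = -1, μ(171) = 0, μ(172) = 0, μ(173) = -1, μ(174) = -1. Summing all 174 values: -4. (Mertens function M(x) = Σ_{n ≤ x} μ(n); on average M(x) should be small (PNT ⟺ M(x) = o(x)).)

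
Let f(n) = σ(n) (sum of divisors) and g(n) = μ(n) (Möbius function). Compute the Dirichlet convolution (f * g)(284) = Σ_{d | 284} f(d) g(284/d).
(σ * μ)(284) = 284

Divisors of 284: [1, 2, 4, 71, 142, 284]. For each d | 284:
  d = 1: σ(1) · μ(284/1) = 1 · 0 = 0
  d = 2: σ(2) · μ(284/2) = 3 · 1 = 3
  d = 4: σ(4) · μ(284/4) = 7 · -1 = -7
  d = 71: σ(71) · μ(284/71) = 72 · 0 = 0
  d = 142: σ(142) · μ(284/142) = 216 · -1 = -216
  d = 284: σ(284) · μ(284/284) = 504 · 1 = 504
Summing: (σ * μ)(284) = 0 + 3 + -7 + 0 + -216 + 504 = 284.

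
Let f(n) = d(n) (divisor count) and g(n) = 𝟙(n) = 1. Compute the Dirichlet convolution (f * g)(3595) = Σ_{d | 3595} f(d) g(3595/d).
(d * 𝟙)(3595) = 9

Divisors of 3595: [1, 5, 719, 3595]. For each d | 3595:
  d = 1: d(1) · 𝟙(3595/1) = 1 · 1 = 1
  d = 5: d(5) · 𝟙(3595/5) = 2 · 1 = 2
  d = 719: d(719) · 𝟙(3595/719) = 2 · 1 = 2
  d = 3595: d(3595) · 𝟙(3595/3595) = 4 · 1 = 4
Summing: (d * 𝟙)(3595) = 1 + 2 + 2 + 4 = 9.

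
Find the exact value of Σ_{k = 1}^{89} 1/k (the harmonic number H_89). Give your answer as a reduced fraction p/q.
H_89 = 3645196481713595484337076792241271893701/718766754945489455304472257065075294400

Direct summation: H_89 = 1 + 1/2 + ... + 1/89. The least common denominator is lcm(1, ..., 89) = 718766754945489455304472257065075294400; over this denominator the numerator is 718766754945489455304472257065075294400 + 359383377472744727652236128532537647200 + 239588918315163151768157419021691764800 + 179691688736372363826118064266268823600 + 143753350989097891060894451413015058880 + 119794459157581575884078709510845882400 + 102680964992212779329210322437867899200 + 89845844368186181913059032133134411800 + 79862972771721050589385806340563921600 + 71876675494548945530447225706507529440 + 65342432267771768664042932460461390400 + 59897229578790787942039354755422941200 + 55289750380422265792651712081928868800 + 51340482496106389664605161218933949600 + 47917783663032630353631483804338352960 + 44922922184093090956529516066567205900 + 42280397349734673841439544533239723200 + 39931486385860525294692903170281960800 + 37829829207657339752866960898161857600 + 35938337747274472765223612853253764720 + 34226988330737593109736774145955966400 + 32671216133885884332021466230230695200 + 31250728475890845882803141611525012800 + 29948614789395393971019677377711470600 + 28750670197819578212178890282603011776 + 27644875190211132896325856040964434400 + 26620990923907016863128602113521307200 + 25670241248053194832302580609466974800 + 24785060515361705355326629553968113600 + 23958891831516315176815741902169176480 + 23186024353080305009821685711776622400 + 22461461092046545478264758033283602950 + 21780810755923922888014310820153796800 + 21140198674867336920719772266619861600 + 20536192998442555865842064487573579840 + 19965743192930262647346451585140980400 + 19426128512040255548769520461218251200 + 18914914603828669876433480449080928800 + 18429916793474088597550570693976289600 + 17969168873637236382611806426626882360 + 17530896462085108665962737977196958400 + 17113494165368796554868387072977983200 + 16715505928964871053592378071280820800 + 16335608066942942166010733115115347600 + 15972594554344210117877161268112784320 + 15625364237945422941401570805762506400 + 15292909679691265006478133129044155200 + 14974307394697696985509838688855735300 + 14668709284601825618458617491123985600 + 14375335098909789106089445141301505888 + 14093465783244891280479848177746574400 + 13822437595105566448162928020482217200 + 13561636885763951986876835038963684800 + 13310495461953508431564301056760653600 + 13068486453554353732808586492092278080 + 12835120624026597416151290304733487400 + 12609943069219113250955653632720619200 + 12392530257680852677663314776984056800 + 12182487371957448394991055204492801600 + 11979445915758157588407870951084588240 + 11783061556483433693515938640411070400 + 11593012176540152504910842855888311200 + 11408996110245864369912258048651988800 + 11230730546023272739132379016641801475 + 11057950076084453158530342416385773760 + 10890405377961961444007155410076898400 + 10727862014111782914992123239777243200 + 10570099337433668460359886133309930800 + 10416909491963615294267713870508337600 + 10268096499221277932921032243786789920 + 10123475421767457116964397986832046400 + 9982871596465131323673225792570490200 + 9846119930760129524718798041987332800 + 9713064256020127774384760230609125600 + 9583556732606526070726296760867670592 + 9457457301914334938216740224540464400 + 9334633181110252666291847494351627200 + 9214958396737044298775285346988144800 + 9098313353740372851955345026140193600 + 8984584436818618191305903213313441180 + 8873663641302338954376200704507102400 + 8765448231042554332981368988598479200 + 8659840421029993437403280205603316800 + 8556747082684398277434193536488991600 + 8456079469946934768287908906647944640 + 8357752964482435526796189035640410400 + 8261686838453901785108876517989371200 + 8167804033471471083005366557557673800 + 8076030954443701744994070304101969600 = 3645196481713595484337076792241271893701, so H_89 = 3645196481713595484337076792241271893701/718766754945489455304472257065075294400 (already in lowest terms) ≈ 5.07146. (The PNT-adjacent estimate ln(89) + γ ≈ 5.06585 matches within O(1/n).)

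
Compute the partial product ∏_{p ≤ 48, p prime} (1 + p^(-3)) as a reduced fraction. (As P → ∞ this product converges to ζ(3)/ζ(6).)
∏ = 8015182591485824614015950466842624/6783810016842653083409665472454505

The primes p ≤ 48 are [2, 3, 5, 7, 11, 13, 17, 19, 23, 29, 31, 37, 41, 43, 47]. For each, (1 + 1/p^3) = (p^3 + 1)/p^3. Multiplying these fractions over p ∈ [2, 3, 5, 7, 11, 13, 17, 19, 23, 29, 31, 37, 41, 43, 47] gives 8015182591485824614015950466842624/6783810016842653083409665472454505. (In the limit P → ∞ this tends to ζ(3)/ζ(6).)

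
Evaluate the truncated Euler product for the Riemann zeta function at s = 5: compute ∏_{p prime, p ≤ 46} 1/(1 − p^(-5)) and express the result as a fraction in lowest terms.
∏ = 1572482291224969810929353517600303098269844539827384419450979869/1516482033755337998564749447506198249900022724140786873799147520

The primes p ≤ 46 are [2, 3, 5, 7, 11, 13, 17, 19, 23, 29, 31, 37, 41, 43]. For each prime, (1 − 1/p^5)^(-1) = p^5 / (p^5 − 1). The product is (1 − 1/2^5)^(-1), (1 − 1/3^5)^(-1), (1 − 1/5^5)^(-1), (1 − 1/7^5)^(-1), (1 − 1/11^5)^(-1), (1 − 1/13^5)^(-1), (1 − 1/17^5)^(-1), (1 − 1/19^5)^(-1), (1 − 1/23^5)^(-1), (1 − 1/29^5)^(-1), (1 − 1/31^5)^(-1), (1 − 1/37^5)^(-1), (1 − 1/41^5)^(-1), (1 − 1/43^5)^(-1) = ∏ p^5 / (p^5 − 1) = 1572482291224969810929353517600303098269844539827384419450979869/1516482033755337998564749447506198249900022724140786873799147520.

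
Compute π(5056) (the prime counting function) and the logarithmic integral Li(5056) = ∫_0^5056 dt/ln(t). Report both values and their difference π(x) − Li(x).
π(5056) = 676;  Li(5056) ≈ 690.85;  π(x) − Li(x) ≈ -14.85.

Direct count of primes ≤ 5056 gives π(5056) = 676. Numerical evaluation of the logarithmic integral gives Li(5056) ≈ 690.85. The difference π(x) − Li(x) ≈ -14.85 is typically negative for small/moderate x (Li(x) overestimates), though Littlewood's theorem shows this sign changes infinitely often.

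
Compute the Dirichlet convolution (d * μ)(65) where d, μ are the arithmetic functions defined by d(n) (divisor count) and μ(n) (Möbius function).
(d * μ)(65) = 1

Divisors of 65: [1, 5, 13, 65]. For each d | 65:
  d = 1: d(1) · μ(65/1) = 1 · 1 = 1
  d = 5: d(5) · μ(65/5) = 2 · -1 = -2
  d = 13: d(13) · μ(65/13) = 2 · -1 = -2
  d = 65: d(65) · μ(65/65) = 4 · 1 = 4
Summing: (d * μ)(65) = 1 + -2 + -2 + 4 = 1.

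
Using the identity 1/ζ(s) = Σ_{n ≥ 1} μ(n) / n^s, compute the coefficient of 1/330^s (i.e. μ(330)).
μ(330) = 1

Factor n = 330 = 2 · 3 · 5 · 11. μ(n) = 0 if any exponent ≥ 2 (not squarefree); otherwise μ(n) = (−1)^{ω(n)} where ω(n) is the number of distinct prime factors. Applying: μ(330) = 1.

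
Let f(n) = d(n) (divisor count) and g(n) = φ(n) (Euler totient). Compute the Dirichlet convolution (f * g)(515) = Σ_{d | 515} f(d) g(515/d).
(d * φ)(515) = 624

Divisors of 515: [1, 5, 103, 515]. For each d | 515:
  d = 1: d(1) · φ(515/1) = 1 · 408 = 408
  d = 5: d(5) · φ(515/5) = 2 · 102 = 204
  d = 103: d(103) · φ(515/103) = 2 · 4 = 8
  d = 515: d(515) · φ(515/515) = 4 · 1 = 4
Summing: (d * φ)(515) = 408 + 204 + 8 + 4 = 624.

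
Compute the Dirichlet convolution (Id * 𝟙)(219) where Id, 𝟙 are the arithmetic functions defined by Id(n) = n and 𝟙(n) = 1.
(Id * 𝟙)(219) = 296

Divisors of 219: [1, 3, 73, 219]. For each d | 219:
  d = 1: Id(1) · 𝟙(219/1) = 1 · 1 = 1
  d = 3: Id(3) · 𝟙(219/3) = 3 · 1 = 3
  d = 73: Id(73) · 𝟙(219/73) = 73 · 1 = 73
  d = 219: Id(219) · 𝟙(219/219) = 219 · 1 = 219
Summing: (Id * 𝟙)(219) = 1 + 3 + 73 + 219 = 296.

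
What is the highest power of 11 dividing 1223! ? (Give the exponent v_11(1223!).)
v_11(1223!) = 121

Legendre's formula: v_p(n!) = Σ_{k ≥ 1} ⌊n / p^k⌋. For p = 11, n = 1223, the terms are:
  ⌊1223/11^1⌋ = ⌊1223/11⌋ = 111
  ⌊1223/11^2⌋ = ⌊1223/121⌋ = 10
(the next term ⌊1223/11^3⌋ = 0, terminating the sum). Summing: v_11(1223!) = 111 + 10 = 121.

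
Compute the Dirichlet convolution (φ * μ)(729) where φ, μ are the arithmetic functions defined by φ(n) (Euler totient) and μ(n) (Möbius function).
(φ * μ)(729) = 324

Divisors of 729: [1, 3, 9, 27, 81, 243, 729]. For each d | 729:
  d = 1: φ(1) · μ(729/1) = 1 · 0 = 0
  d = 3: φ(3) · μ(729/3) = 2 · 0 = 0
  d = 9: φ(9) · μ(729/9) = 6 · 0 = 0
  d = 27: φ(27) · μ(729/27) = 18 · 0 = 0
  d = 81: φ(81) · μ(729/81) = 54 · 0 = 0
  d = 243: φ(243) · μ(729/243) = 162 · -1 = -162
  d = 729: φ(729) · μ(729/729) = 486 · 1 = 486
Summing: (φ * μ)(729) = 0 + 0 + 0 + 0 + 0 + -162 + 486 = 324.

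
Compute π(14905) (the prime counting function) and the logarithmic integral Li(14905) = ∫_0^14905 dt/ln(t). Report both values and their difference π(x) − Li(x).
π(14905) = 1746;  Li(14905) ≈ 1766.74;  π(x) − Li(x) ≈ -20.74.

Direct count of primes ≤ 14905 gives π(14905) = 1746. Numerical evaluation of the logarithmic integral gives Li(14905) ≈ 1766.74. The difference π(x) − Li(x) ≈ -20.74 is typically negative for small/moderate x (Li(x) overestimates), though Littlewood's theorem shows this sign changes infinitely often.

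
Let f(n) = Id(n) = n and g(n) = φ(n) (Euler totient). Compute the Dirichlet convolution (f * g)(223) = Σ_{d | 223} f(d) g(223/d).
(Id * φ)(223) = 445

Divisors of 223: [1, 223]. For each d | 223:
  d = 1: Id(1) · φ(223/1) = 1 · 222 = 222
  d = 223: Id(223) · φ(223/223) = 223 · 1 = 223
Summing: (Id * φ)(223) = 222 + 223 = 445.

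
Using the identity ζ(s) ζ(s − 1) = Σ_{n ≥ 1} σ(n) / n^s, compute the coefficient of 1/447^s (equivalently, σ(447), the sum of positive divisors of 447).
σ(447) = 600

In the product (Σ m^0/m^s)(Σ k / k^s) = Σ (Σ_{d | n} d) / n^s, the coefficient of 1/n^s is σ(n) = Σ_{d | n} d. For n = 447, divisors are [1, 3, 149, 447]; summing: σ(447) = 600.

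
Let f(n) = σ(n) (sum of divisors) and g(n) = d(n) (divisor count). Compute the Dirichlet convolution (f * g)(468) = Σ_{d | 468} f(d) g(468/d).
(σ * d)(468) = 6144

Divisors of 468: [1, 2, 3, 4, 6, 9, 12, 13, 18, 26, 36, 39, 52, 78, 117, 156, 234, 468]. For each d | 468:
  d = 1: σ(1) · d(468/1) = 1 · 18 = 18
  d = 2: σ(2) · d(468/2) = 3 · 12 = 36
  d = 3: σ(3) · d(468/3) = 4 · 12 = 48
  d = 4: σ(4) · d(468/4) = 7 · 6 = 42
  d = 6: σ(6) · d(468/6) = 12 · 8 = 96
  d = 9: σ(9) · d(468/9) = 13 · 6 = 78
  d = 12: σ(12) · d(468/12) = 28 · 4 = 112
  d = 13: σ(13) · d(468/13) = 14 · 9 = 126
  d = 18: σ(18) · d(468/18) = 39 · 4 = 156
  d = 26: σ(26) · d(468/26) = 42 · 6 = 252
  d = 36: σ(36) · d(468/36) = 91 · 2 = 182
  d = 39: σ(39) · d(468/39) = 56 · 6 = 336
  d = 52: σ(52) · d(468/52) = 98 · 3 = 294
  d = 78: σ(78) · d(468/78) = 168 · 4 = 672
  d = 117: σ(117) · d(468/117) = 182 · 3 = 546
  d = 156: σ(156) · d(468/156) = 392 · 2 = 784
  d = 234: σ(234) · d(468/234) = 546 · 2 = 1092
  d = 468: σ(468) · d(468/468) = 1274 · 1 = 1274
Summing: (σ * d)(468) = 18 + 36 + 48 + 42 + 96 + 78 + 112 + 126 + 156 + 252 + 182 + 336 + 294 + 672 + 546 + 784 + 1092 + 1274 = 6144.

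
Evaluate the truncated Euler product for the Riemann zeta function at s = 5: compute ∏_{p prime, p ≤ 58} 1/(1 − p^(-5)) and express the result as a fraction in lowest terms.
∏ = 16271272514460981588256692497708850770212394550299268449499486458883457010851/15691809316785373562301814354101424660311534867697905028310662923501211484160

The primes p ≤ 58 are [2, 3, 5, 7, 11, 13, 17, 19, 23, 29, 31, 37, 41, 43, 47, 53]. For each prime, (1 − 1/p^5)^(-1) = p^5 / (p^5 − 1). The product is (1 − 1/2^5)^(-1), (1 − 1/3^5)^(-1), (1 − 1/5^5)^(-1), (1 − 1/7^5)^(-1), (1 − 1/11^5)^(-1), (1 − 1/13^5)^(-1), (1 − 1/17^5)^(-1), (1 − 1/19^5)^(-1), (1 − 1/23^5)^(-1), (1 − 1/29^5)^(-1), (1 − 1/31^5)^(-1), (1 − 1/37^5)^(-1), (1 − 1/41^5)^(-1), (1 − 1/43^5)^(-1), (1 − 1/47^5)^(-1), (1 − 1/53^5)^(-1) = ∏ p^5 / (p^5 − 1) = 16271272514460981588256692497708850770212394550299268449499486458883457010851/15691809316785373562301814354101424660311534867697905028310662923501211484160.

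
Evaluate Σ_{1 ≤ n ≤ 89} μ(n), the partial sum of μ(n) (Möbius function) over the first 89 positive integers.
Σ_{n ≤ 89} μ(n) = -2

Compute μ(n) for each 1 ≤ n ≤ 89: μ(1) = 1, μ(2) = -1, μ(3) = -1, μ(4) = 0, μ(5) = -1, μ(6) = 1, μ(7) = -1, μ(8) = 0, μ(9) = 0, μ(10) = 1, μ(11) = -1, μ(12) = 0, μ(13) = -1, μ(14) = 1, μ(15) = 1, μ(16) = 0, μ(17) = -1, μ(18) = 0, μ(19) = -1, μ(20) = 0, μ(21) = 1, μ(22) = 1, μ(23) = -1, μ(24) = 0, μ(25) = 0, μ(26) = 1, μ(27) = 0, μ(28) = 0, μ(29) = -1, μ(30) = -1, μ(31) = -1, μ(32) = 0, μ(33) = 1, μ(34) = 1, μ(35) = 1, μ(36) = 0, μ(37) = -1, μ(38) = 1, μ(39) = 1, μ(40) = 0, μ(41) = -1, μ(42) = -1, μ(43) = -1, μ(44) = 0, μ(45) = 0, μ(46) = 1, μ(47) = -1, μ(48) = 0, μ(49) = 0, μ(50) = 0, μ(51) = 1, μ(52) = 0, μ(53) = -1, μ(54) = 0, μ(55) = 1, μ(56) = 0, μ(57) = 1, μ(58) = 1, μ(59) = -1, μ(60) = 0, μ(61) = -1, μ(62) = 1, μ(63) = 0, μ(64) = 0, μ(65) = 1, μ(66) = -1, μ(67) = -1, μ(68) = 0, μ(69) = 1, μ(70) = -1, μ(71) = -1, μ(72) = 0, μ(73) = -1, μ(74) = 1, μ(75) = 0, μ(76) = 0, μ(77) = 1, μ(78) = -1, μ(79) = -1, μ(80) = 0, μ(81) = 0, μ(82) = 1, μ(83) = -1, μ(84) = 0, μ(85) = 1, μ(86) = 1, μ(87) = 1, μ(88) = 0, μ(89) = -1. Summing all 89 values: -2. (Mertens function M(x) = Σ_{n ≤ x} μ(n); on average M(x) should be small (PNT ⟺ M(x) = o(x)).)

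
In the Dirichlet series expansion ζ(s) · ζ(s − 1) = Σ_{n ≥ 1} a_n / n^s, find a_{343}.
σ(343) = 400

In the product (Σ m^0/m^s)(Σ k / k^s) = Σ (Σ_{d | n} d) / n^s, the coefficient of 1/n^s is σ(n) = Σ_{d | n} d. For n = 343, divisors are [1, 7, 49, 343]; summing: σ(343) = 400.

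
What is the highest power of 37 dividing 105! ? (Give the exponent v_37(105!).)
v_37(105!) = 2

Legendre's formula: v_p(n!) = Σ_{k ≥ 1} ⌊n / p^k⌋. For p = 37, n = 105, the terms are:
  ⌊105/37^1⌋ = ⌊105/37⌋ = 2
(the next term ⌊105/37^2⌋ = 0, terminating the sum). Summing: v_37(105!) = 2 = 2.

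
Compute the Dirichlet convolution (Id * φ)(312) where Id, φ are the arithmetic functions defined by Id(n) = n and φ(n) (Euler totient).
(Id * φ)(312) = 2500

Divisors of 312: [1, 2, 3, 4, 6, 8, 12, 13, 24, 26, 39, 52, 78, 104, 156, 312]. For each d | 312:
  d = 1: Id(1) · φ(312/1) = 1 · 96 = 96
  d = 2: Id(2) · φ(312/2) = 2 · 48 = 96
  d = 3: Id(3) · φ(312/3) = 3 · 48 = 144
  d = 4: Id(4) · φ(312/4) = 4 · 24 = 96
  d = 6: Id(6) · φ(312/6) = 6 · 24 = 144
  d = 8: Id(8) · φ(312/8) = 8 · 24 = 192
  d = 12: Id(12) · φ(312/12) = 12 · 12 = 144
  d = 13: Id(13) · φ(312/13) = 13 · 8 = 104
  d = 24: Id(24) · φ(312/24) = 24 · 12 = 288
  d = 26: Id(26) · φ(312/26) = 26 · 4 = 104
  d = 39: Id(39) · φ(312/39) = 39 · 4 = 156
  d = 52: Id(52) · φ(312/52) = 52 · 2 = 104
  d = 78: Id(78) · φ(312/78) = 78 · 2 = 156
  d = 104: Id(104) · φ(312/104) = 104 · 2 = 208
  d = 156: Id(156) · φ(312/156) = 156 · 1 = 156
  d = 312: Id(312) · φ(312/312) = 312 · 1 = 312
Summing: (Id * φ)(312) = 96 + 96 + 144 + 96 + 144 + 192 + 144 + 104 + 288 + 104 + 156 + 104 + 156 + 208 + 156 + 312 = 2500.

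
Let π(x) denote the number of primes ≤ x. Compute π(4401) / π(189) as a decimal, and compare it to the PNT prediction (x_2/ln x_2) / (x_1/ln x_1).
π(4401)/π(189) = 599/42 ≈ 14.2619;  PNT prediction ≈ 14.5487.

π(189) = 42 and π(4401) = 599, so π(4401)/π(189) ≈ 14.2619. The PNT-predicted ratio is (4401/ln(4401)) / (189/ln(189)) ≈ 14.5487. The two agree to within a few percent, as expected.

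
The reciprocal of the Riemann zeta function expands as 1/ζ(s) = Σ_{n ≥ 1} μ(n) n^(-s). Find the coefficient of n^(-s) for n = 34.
μ(34) = 1

Factor n = 34 = 2 · 17. μ(n) = 0 if any exponent ≥ 2 (not squarefree); otherwise μ(n) = (−1)^{ω(n)} where ω(n) is the number of distinct prime factors. Applying: μ(34) = 1.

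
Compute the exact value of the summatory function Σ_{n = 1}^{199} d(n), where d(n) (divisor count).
Σ_{n ≤ 199} d(n) = 1086

Compute d(n) for each 1 ≤ n ≤ 199: d(1) = 1, d(2) = 2, d(3) = 2, d(4) = 3, d(5) = 2, d(6) = 4, d(7) = 2, d(8) = 4, d(9) = 3, d(10) = 4, d(11) = 2, d(12) = 6, d(13) = 2, d(14) = 4, d(15) = 4, d(16) = 5, d(17) = 2, d(18) = 6, d(19) = 2, d(20) = 6, d(21) = 4, d(22) = 4, d(23) = 2, d(24) = 8, d(25) = 3, d(26) = 4, d(27) = 4, d(28) = 6, d(29) = 2, d(30) = 8, d(31) = 2, d(32) = 6, d(33) = 4, d(34) = 4, d(35) = 4, d(36) = 9, d(37) = 2, d(38) = 4, d(39) = 4, d(40) = 8, d(41) = 2, d(42) = 8, d(43) = 2, d(44) = 6, d(45) = 6, d(46) = 4, d(47) = 2, d(48) = 10, d(49) = 3, d(50) = 6, d(51) = 4, d(52) = 6, d(53) = 2, d(54) = 8, d(55) = 4, d(56) = 8, d(57) = 4, d(58) = 4, d(59) = 2, d(60) = 12, d(61) = 2, d(62) = 4, d(63) = 6, d(64) = 7, d(65) = 4, d(66) = 8, d(67) = 2, d(68) = 6, d(69) = 4, d(70) = 8, d(71) = 2, d(72) = 12, d(73) = 2, d(74) = 4, d(75) = 6, d(76) = 6, d(77) = 4, d(78) = 8, d(79) = 2, d(80) = 10, d(81) = 5, d(82) = 4, d(83) = 2, d(84) = 12, d(85) = 4, d(86) = 4, d(87) = 4, d(88) = 8, d(89) = 2, d(90) = 12, d(91) = 4, d(92) = 6, d(93) = 4, d(94) = 4, d(95) = 4, d(96) = 12, d(97) = 2, d(98) = 6, d(99) = 6, d(100) = 9, d(101) = 2, d(102) = 8, d(103) = 2, d(104) = 8, d(105) = 8, d(106) = 4, d(107) = 2, d(108) = 12, d(109) = 2, d(110) = 8, d(111) = 4, d(112) = 10, d(113) = 2, d(114) = 8, d(115) = 4, d(116) = 6, d(117) = 6, d(118) = 4, d(119) = 4, d(120) = 16, d(121) = 3, d(122) = 4, d(123) = 4, d(124) = 6, d(125) = 4, d(126) = 12, d(127) = 2, d(128) = 8, d(129) = 4, d(130) = 8, d(131) = 2, d(132) = 12, d(133) = 4, d(134) = 4, d(135) = 8, d(136) = 8, d(137) = 2, d(138) = 8, d(139) = 2, d(140) = 12, d(141) = 4, d(142) = 4, d(143) = 4, d(144) = 15, d(145) = 4, d(146) = 4, d(147) = 6, d(148) = 6, d(149) = 2, d(150) = 12, d(151) = 2, d(152) = 8, d(153) = 6, d(154) = 8, d(155) = 4, d(156) = 12, d(157) = 2, d(158) = 4, d(159) = 4, d(160) = 12, d(161) = 4, d(162) = 10, d(163) = 2, d(164) = 6, d(165) = 8, d(166) = 4, d(167) = 2, d(168) = 16, d(169) = 3, d(170) = 8, d(171) = 6, d(172) = 6, d(173) = 2, d(174) = 8, d(175) = 6, d(176) = 10, d(177) = 4, d(178) = 4, d(179) = 2, d(180) = 18, d(181) = 2, d(182) = 8, d(183) = 4, d(184) = 8, d(185) = 4, d(186) = 8, d(187) = 4, d(188) = 6, d(189) = 8, d(190) = 8, d(191) = 2, d(192) = 14, d(193) = 2, d(194) = 4, d(195) = 8, d(196) = 9, d(197) = 2, d(198) = 12, d(199) = 2. Summing all 199 values: 1086. (Dirichlet's divisor formula: Σ_{n ≤ x} d(n) = x ln(x) + (2γ − 1) x + O(√x). For x = 199, the asymptotic estimate is ≈ 1084.10.)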